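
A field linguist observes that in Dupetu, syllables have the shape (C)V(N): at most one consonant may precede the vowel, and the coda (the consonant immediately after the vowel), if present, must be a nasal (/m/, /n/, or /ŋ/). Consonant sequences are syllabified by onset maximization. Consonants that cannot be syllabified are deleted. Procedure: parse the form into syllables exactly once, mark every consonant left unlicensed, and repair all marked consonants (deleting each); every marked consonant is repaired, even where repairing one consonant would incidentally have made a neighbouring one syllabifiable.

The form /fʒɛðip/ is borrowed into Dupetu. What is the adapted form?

ʒɛði

Syllabifying with onset maximization leaves /f/, /p/ stranded (only a nasal (/m/, /n/, or /ŋ/) is licensed in coda position; onsets are limited to one consonant).
Deletion applies to /f/, /p/.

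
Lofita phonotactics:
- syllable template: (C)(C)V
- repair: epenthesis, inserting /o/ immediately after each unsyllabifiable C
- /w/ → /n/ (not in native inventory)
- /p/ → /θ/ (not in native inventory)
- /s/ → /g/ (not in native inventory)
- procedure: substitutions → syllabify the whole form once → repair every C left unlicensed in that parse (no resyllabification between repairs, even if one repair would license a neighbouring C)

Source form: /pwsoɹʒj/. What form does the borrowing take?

Substitution: /p/ → /θ/, /w/ → /n/, /s/ → /g/, giving /θngoɹʒj/.
Syllabifying with onset maximization leaves /θ/, /ɹ/, /ʒ/, /j/ stranded (no codas are permitted; onsets may contain at most 2 consonants).
Each unlicensed consonant becomes the onset of a new syllable: /θ/ → /θo/, /ɹ/ → /ɹo/, /ʒ/ → /ʒo/, /j/ → /jo/.

θongoɹoʒojo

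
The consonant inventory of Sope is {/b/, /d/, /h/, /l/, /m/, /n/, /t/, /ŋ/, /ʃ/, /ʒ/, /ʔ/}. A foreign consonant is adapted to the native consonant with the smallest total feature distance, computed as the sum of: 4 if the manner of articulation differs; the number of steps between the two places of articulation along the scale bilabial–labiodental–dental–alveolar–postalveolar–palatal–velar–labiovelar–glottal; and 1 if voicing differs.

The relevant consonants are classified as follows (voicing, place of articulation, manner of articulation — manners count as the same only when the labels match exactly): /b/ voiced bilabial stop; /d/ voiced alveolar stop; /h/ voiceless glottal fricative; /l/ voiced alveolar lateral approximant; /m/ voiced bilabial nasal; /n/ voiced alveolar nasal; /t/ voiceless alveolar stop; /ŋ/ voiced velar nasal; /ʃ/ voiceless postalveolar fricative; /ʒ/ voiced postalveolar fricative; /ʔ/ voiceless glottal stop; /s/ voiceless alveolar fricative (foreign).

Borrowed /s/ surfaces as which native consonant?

/ʃ/ is closest: same manner (fricative), place distance 1 (alveolar→postalveolar), same voicing; total 1. Next closest is /ʒ/ at distance 2.

ʃ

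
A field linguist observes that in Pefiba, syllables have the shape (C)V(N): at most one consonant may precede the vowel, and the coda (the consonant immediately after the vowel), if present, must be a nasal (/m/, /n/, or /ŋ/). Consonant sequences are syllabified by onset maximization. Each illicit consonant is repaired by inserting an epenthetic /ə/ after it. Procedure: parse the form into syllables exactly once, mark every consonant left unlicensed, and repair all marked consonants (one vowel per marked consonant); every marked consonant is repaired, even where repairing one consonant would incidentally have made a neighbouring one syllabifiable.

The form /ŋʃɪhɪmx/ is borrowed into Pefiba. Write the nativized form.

ŋəʃɪhɪmxə

Syllabifying with onset maximization leaves /ŋ/, /x/ stranded (only a nasal (/m/, /n/, or /ŋ/) is licensed in coda position; onsets are limited to one consonant).
Each unlicensed consonant becomes the onset of a new syllable: /ŋ/ → /ŋə/, /x/ → /xə/.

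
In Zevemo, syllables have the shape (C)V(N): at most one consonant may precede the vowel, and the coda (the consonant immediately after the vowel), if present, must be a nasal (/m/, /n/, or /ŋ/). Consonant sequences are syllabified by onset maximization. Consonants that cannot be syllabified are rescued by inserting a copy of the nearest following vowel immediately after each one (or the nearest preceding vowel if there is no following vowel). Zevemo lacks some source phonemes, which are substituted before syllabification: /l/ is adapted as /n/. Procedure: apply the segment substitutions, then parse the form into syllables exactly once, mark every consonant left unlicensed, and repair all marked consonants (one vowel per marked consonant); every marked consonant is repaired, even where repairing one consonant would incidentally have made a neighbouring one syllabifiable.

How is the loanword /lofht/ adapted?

nofohoto

Substitution: /l/ → /n/, giving /nofht/.
Syllabifying with onset maximization leaves /f/, /h/, /t/ stranded (only a nasal (/m/, /n/, or /ŋ/) is licensed in coda position; onsets are limited to one consonant).
Inserting the epenthetic vowel yields /f/ → /fo/, /h/ → /ho/, /t/ → /to/.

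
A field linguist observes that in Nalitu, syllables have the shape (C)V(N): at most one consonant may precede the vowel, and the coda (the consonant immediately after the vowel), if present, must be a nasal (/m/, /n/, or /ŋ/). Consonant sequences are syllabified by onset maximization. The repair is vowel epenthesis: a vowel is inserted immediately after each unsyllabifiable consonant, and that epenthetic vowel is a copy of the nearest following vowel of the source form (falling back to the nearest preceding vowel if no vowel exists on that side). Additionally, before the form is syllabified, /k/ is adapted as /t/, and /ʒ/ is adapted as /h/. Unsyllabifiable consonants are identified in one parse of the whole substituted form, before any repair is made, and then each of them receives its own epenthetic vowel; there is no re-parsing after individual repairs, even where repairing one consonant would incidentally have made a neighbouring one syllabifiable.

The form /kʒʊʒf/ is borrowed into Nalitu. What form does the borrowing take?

tʊhʊhʊfʊ

Substitution: /k/ → /t/, /ʒ/ → /h/, giving /thʊhf/.
The consonants /t/, /h/, /f/ cannot be parsed into a legal (C)V(N) syllable (only a nasal (/m/, /n/, or /ŋ/) is licensed in coda position; onsets are limited to one consonant).
Epenthesis after each stranded consonant: /t/ → /tʊ/, /h/ → /hʊ/, /f/ → /fʊ/.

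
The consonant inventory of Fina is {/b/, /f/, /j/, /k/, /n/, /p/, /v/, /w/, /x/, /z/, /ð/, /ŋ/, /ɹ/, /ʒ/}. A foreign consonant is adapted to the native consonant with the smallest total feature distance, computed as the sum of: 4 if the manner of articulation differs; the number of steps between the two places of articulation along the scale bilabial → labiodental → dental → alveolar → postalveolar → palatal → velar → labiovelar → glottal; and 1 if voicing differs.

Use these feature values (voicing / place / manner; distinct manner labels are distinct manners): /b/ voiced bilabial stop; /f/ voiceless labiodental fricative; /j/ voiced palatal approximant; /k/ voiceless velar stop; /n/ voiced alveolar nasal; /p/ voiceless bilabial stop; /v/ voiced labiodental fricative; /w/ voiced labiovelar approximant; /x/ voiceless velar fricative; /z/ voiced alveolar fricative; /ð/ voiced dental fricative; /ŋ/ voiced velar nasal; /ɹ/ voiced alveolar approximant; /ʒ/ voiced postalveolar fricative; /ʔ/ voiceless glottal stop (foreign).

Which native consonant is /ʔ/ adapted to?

/k/ is closest: same manner (stop), place distance 2 (glottal→velar), same voicing; total 2. Next closest is /w/ at distance 6.

k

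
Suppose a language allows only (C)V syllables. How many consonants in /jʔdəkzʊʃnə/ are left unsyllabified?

Under (C)V, the unsyllabifiable consonants are /j/, /ʔ/, /k/, /ʃ/ (no codas are permitted; onsets are limited to one consonant).

4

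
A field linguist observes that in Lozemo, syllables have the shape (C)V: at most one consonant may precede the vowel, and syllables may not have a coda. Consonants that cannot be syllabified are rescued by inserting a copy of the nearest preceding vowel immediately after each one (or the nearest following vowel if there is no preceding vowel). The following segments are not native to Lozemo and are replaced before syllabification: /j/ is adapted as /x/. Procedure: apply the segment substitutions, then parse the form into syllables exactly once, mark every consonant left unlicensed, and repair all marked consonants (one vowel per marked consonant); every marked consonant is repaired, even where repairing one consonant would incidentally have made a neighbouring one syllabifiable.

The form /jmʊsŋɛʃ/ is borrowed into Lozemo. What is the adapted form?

xʊmʊsʊŋɛʃɛ

Substitution: /j/ → /x/, giving /xmʊsŋɛʃ/.
Under (C)V, the unsyllabifiable consonants are /x/, /s/, /ʃ/ (no codas are permitted; onsets are limited to one consonant).
Each unlicensed consonant becomes the onset of a new syllable: /x/ → /xʊ/, /s/ → /sʊ/, /ʃ/ → /ʃɛ/.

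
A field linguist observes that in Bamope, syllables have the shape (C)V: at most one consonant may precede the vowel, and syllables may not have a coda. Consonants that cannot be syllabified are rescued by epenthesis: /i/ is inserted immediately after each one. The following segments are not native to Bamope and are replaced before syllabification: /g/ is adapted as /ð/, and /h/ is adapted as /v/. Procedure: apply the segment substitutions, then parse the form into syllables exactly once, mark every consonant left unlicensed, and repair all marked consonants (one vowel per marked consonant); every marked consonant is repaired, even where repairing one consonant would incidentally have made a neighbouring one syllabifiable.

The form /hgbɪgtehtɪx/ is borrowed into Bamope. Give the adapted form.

Substitution: /h/ → /v/, /g/ → /ð/, giving /vðbɪðtevtɪx/.
The consonants /v/, /ð/, /ð/, /v/, /x/ cannot be parsed into a legal (C)V syllable (no codas are permitted; onsets are limited to one consonant).
Epenthesis after each stranded consonant: /v/ → /vi/, /ð/ → /ði/, /ð/ → /ði/, /v/ → /vi/, /x/ → /xi/.

viðibɪðitevitɪxi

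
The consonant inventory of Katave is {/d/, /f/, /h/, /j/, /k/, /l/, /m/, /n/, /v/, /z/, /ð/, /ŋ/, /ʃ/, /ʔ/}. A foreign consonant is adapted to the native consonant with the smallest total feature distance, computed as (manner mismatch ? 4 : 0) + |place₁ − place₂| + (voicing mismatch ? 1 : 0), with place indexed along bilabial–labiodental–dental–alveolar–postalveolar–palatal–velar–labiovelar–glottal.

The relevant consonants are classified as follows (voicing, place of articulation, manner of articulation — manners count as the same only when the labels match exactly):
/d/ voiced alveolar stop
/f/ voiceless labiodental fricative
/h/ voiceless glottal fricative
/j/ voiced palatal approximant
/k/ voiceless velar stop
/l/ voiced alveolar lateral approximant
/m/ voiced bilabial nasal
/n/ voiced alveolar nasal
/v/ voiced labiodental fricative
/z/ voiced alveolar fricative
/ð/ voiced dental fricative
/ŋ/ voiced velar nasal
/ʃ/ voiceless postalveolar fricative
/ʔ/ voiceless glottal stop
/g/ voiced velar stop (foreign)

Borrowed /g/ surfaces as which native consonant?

k

/k/ is closest: same manner (stop), place distance 0 (velar→velar), voicing differs (+1); total 1. Next closest is /d/ at distance 3.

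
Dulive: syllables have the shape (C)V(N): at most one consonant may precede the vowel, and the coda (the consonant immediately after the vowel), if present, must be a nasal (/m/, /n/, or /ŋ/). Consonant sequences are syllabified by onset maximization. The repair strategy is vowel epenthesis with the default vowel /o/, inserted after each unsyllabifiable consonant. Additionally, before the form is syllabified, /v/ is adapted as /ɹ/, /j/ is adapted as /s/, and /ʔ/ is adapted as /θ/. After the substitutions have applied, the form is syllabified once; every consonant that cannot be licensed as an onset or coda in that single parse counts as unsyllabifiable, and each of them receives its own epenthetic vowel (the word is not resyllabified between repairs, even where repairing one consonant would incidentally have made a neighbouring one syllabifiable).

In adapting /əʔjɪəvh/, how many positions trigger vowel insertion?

After substitution the input is /əθsɪəɹh/.
The unsyllabifiable consonants are /θ/, /ɹ/, /h/; each receives one epenthetic vowel.

3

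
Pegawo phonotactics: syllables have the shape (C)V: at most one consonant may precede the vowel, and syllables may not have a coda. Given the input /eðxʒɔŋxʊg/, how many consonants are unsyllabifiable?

4

Under (C)V, the unsyllabifiable consonants are /ð/, /x/, /ŋ/, /g/ (no codas are permitted; onsets are limited to one consonant).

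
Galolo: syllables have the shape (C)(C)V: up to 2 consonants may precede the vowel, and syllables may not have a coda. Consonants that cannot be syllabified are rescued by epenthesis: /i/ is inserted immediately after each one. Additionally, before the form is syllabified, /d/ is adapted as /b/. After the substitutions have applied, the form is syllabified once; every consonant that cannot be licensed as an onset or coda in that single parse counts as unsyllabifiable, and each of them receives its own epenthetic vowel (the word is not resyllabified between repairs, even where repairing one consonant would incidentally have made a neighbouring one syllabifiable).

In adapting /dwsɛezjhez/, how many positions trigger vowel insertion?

3

After substitution the input is /bwsɛezjhez/.
The unsyllabifiable consonants are /b/, /z/, /z/; each receives one epenthetic vowel.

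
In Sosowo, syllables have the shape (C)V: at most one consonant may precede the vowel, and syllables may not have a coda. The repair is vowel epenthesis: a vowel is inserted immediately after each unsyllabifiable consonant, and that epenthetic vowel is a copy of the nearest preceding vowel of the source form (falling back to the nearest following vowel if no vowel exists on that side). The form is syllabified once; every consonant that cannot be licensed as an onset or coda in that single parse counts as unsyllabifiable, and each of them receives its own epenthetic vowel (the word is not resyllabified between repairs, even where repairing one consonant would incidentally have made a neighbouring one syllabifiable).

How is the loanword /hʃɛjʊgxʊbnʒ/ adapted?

hɛʃɛjʊgʊxʊbʊnʊʒʊ

The consonants /h/, /g/, /b/, /n/, /ʒ/ cannot be parsed into a legal (C)V syllable (no codas are permitted; onsets are limited to one consonant).
Epenthesis after each stranded consonant: /h/ → /hɛ/, /g/ → /gʊ/, /b/ → /bʊ/, /n/ → /nʊ/, /ʒ/ → /ʒʊ/.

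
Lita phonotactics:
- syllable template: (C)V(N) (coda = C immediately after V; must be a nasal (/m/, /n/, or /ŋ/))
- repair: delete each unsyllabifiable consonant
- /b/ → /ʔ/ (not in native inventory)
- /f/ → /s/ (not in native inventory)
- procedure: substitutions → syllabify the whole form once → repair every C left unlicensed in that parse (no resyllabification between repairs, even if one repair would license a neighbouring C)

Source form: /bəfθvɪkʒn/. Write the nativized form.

ʔəvɪ

Substitution: /b/ → /ʔ/, /f/ → /s/, giving /ʔəsθvɪkʒn/.
Syllabifying with onset maximization leaves /s/, /θ/, /k/, /ʒ/, /n/ stranded (only a nasal (/m/, /n/, or /ŋ/) is licensed in coda position; onsets are limited to one consonant).
Deletion applies to /s/, /θ/, /k/, /ʒ/, /n/.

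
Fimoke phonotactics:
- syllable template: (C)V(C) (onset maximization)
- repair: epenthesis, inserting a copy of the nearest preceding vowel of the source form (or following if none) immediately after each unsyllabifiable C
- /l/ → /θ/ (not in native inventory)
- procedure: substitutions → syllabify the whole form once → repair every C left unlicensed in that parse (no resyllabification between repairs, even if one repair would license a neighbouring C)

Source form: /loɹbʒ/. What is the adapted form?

Substitution: /l/ → /θ/, giving /θoɹbʒ/.
Under (C)V(C), the unsyllabifiable consonants are /b/, /ʒ/ (at most one coda consonant is licensed; onsets are limited to one consonant).
Epenthesis after each stranded consonant: /b/ → /bo/, /ʒ/ → /ʒo/.

θoɹboʒo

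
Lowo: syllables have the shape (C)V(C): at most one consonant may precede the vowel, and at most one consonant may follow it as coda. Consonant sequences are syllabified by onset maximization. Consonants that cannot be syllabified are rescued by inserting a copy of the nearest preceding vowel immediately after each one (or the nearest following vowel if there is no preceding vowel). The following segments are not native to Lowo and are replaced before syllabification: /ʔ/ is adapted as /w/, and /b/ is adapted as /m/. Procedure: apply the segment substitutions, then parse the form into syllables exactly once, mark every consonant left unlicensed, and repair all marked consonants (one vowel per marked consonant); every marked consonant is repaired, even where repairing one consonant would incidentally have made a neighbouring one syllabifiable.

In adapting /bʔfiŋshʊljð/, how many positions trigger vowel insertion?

5

After substitution the input is /mwfiŋshʊljð/.
The unsyllabifiable consonants are /m/, /w/, /s/, /j/, /ð/; each receives one epenthetic vowel.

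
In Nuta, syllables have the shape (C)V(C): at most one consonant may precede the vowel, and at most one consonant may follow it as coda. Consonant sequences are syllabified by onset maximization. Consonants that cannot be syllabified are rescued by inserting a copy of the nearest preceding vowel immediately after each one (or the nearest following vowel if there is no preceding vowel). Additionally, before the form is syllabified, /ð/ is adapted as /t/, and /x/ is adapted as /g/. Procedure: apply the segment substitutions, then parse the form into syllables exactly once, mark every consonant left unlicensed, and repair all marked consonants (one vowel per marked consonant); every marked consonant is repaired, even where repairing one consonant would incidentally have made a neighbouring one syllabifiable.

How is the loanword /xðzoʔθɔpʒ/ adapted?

gotozoʔθɔpʒɔ

Substitution: /x/ → /g/, /ð/ → /t/, giving /gtzoʔθɔpʒ/.
The consonants /g/, /t/, /ʒ/ cannot be parsed into a legal (C)V(C) syllable (at most one coda consonant is licensed; onsets are limited to one consonant).
Each unlicensed consonant becomes the onset of a new syllable: /g/ → /go/, /t/ → /to/, /ʒ/ → /ʒɔ/.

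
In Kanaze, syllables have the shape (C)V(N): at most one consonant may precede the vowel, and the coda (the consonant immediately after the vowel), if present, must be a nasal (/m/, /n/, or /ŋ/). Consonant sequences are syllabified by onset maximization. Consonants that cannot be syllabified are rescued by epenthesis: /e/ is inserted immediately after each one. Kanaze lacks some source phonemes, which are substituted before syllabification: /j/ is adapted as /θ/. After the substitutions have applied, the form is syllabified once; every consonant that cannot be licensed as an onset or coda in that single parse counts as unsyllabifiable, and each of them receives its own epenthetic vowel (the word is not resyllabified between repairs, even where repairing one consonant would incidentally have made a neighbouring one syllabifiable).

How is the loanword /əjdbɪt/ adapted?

əθedebɪte

Substitution: /j/ → /θ/, giving /əθdbɪt/.
Under (C)V(N), the unsyllabifiable consonants are /θ/, /d/, /t/ (only a nasal (/m/, /n/, or /ŋ/) is licensed in coda position; onsets are limited to one consonant).
Inserting the epenthetic vowel yields /θ/ → /θe/, /d/ → /de/, /t/ → /te/.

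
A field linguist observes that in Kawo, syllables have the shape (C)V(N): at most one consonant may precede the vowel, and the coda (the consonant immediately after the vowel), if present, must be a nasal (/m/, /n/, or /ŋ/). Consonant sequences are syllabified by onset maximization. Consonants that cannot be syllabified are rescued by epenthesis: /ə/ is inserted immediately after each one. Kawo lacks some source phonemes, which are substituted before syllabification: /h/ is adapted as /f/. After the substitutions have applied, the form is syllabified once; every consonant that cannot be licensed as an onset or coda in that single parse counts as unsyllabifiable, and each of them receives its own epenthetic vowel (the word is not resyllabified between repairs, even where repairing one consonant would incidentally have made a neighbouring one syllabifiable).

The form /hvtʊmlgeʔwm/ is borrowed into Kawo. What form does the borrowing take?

fəvətʊmləgeʔəwəmə

Substitution: /h/ → /f/, giving /fvtʊmlgeʔwm/.
The consonants /f/, /v/, /l/, /ʔ/, /w/, /m/ cannot be parsed into a legal (C)V(N) syllable (only a nasal (/m/, /n/, or /ŋ/) is licensed in coda position; onsets are limited to one consonant).
Each unlicensed consonant becomes the onset of a new syllable: /f/ → /fə/, /v/ → /və/, /l/ → /lə/, /ʔ/ → /ʔə/, /w/ → /wə/, /m/ → /mə/.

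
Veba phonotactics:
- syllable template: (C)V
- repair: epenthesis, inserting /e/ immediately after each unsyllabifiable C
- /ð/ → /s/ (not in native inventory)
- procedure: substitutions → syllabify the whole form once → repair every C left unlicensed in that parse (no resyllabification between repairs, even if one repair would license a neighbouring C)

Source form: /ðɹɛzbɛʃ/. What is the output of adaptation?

Substitution: /ð/ → /s/, giving /sɹɛzbɛʃ/.
Syllabifying with onset maximization leaves /s/, /z/, /ʃ/ stranded (no codas are permitted; onsets are limited to one consonant).
Each unlicensed consonant becomes the onset of a new syllable: /s/ → /se/, /z/ → /ze/, /ʃ/ → /ʃe/.

seɹɛzebɛʃe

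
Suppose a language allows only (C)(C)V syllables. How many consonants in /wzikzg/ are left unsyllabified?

The consonants /k/, /z/, /g/ cannot be parsed into a legal (C)(C)V syllable (no codas are permitted; onsets may contain at most 2 consonants).

3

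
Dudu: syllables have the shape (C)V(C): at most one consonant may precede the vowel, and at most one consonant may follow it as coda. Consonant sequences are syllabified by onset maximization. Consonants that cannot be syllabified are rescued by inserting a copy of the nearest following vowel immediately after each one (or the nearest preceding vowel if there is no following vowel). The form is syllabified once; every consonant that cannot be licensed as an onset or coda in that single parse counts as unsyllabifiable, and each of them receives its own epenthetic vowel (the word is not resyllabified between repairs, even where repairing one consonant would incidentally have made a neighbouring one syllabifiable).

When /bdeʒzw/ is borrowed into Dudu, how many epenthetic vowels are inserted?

3

The unsyllabifiable consonants are /b/, /z/, /w/; each receives one epenthetic vowel.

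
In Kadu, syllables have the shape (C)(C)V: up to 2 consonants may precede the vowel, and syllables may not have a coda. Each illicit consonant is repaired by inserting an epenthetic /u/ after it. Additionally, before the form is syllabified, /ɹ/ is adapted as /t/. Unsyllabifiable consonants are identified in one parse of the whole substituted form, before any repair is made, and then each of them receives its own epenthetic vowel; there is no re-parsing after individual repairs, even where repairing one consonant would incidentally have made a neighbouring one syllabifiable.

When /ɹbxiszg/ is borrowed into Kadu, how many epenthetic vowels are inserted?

4

After substitution the input is /tbxiszg/.
The unsyllabifiable consonants are /t/, /s/, /z/, /g/; each receives one epenthetic vowel.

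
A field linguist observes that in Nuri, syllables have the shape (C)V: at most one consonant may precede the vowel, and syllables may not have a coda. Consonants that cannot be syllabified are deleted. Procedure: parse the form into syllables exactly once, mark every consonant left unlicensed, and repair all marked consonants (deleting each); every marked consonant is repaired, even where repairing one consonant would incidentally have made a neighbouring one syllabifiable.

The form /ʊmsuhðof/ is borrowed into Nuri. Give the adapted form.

ʊsuðo

Under (C)V, the unsyllabifiable consonants are /m/, /h/, /f/ (no codas are permitted; onsets are limited to one consonant).
Deletion applies to /m/, /h/, /f/.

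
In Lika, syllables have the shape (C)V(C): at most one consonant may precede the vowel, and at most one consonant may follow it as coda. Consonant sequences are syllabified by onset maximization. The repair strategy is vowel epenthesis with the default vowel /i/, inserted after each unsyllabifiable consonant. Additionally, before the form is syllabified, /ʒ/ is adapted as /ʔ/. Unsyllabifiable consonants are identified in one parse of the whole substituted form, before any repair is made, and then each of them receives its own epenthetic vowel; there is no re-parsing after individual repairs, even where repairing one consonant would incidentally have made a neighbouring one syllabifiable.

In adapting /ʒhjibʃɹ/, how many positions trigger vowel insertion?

After substitution the input is /ʔhjibʃɹ/.
The unsyllabifiable consonants are /ʔ/, /h/, /ʃ/, /ɹ/; each receives one epenthetic vowel.

4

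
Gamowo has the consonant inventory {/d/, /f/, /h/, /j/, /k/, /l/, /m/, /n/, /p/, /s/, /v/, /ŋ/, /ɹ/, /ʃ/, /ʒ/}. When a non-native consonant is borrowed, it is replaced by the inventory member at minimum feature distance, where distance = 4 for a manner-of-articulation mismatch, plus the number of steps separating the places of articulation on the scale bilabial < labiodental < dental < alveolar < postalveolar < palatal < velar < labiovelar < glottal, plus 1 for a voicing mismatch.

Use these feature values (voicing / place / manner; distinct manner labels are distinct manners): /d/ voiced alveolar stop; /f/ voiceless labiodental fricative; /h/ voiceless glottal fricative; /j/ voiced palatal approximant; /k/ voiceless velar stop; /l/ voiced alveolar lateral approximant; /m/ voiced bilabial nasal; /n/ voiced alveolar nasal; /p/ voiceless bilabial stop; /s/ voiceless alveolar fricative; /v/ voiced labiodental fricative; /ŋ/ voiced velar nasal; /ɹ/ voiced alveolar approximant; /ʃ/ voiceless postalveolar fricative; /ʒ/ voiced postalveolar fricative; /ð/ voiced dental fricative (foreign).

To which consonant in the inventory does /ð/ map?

/v/ is closest: same manner (fricative), place distance 1 (dental→labiodental), same voicing; total 1. Next closest is /f/ at distance 2.

v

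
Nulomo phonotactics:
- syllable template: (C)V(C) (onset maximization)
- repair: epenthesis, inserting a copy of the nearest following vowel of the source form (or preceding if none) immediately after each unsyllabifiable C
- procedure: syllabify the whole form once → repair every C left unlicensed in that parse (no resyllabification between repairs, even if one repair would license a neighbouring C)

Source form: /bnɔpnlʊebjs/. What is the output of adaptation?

bɔnɔpnʊlʊebjese

Under (C)V(C), the unsyllabifiable consonants are /b/, /n/, /j/, /s/ (at most one coda consonant is licensed; onsets are limited to one consonant).
Each unlicensed consonant becomes the onset of a new syllable: /b/ → /bɔ/, /n/ → /nʊ/, /j/ → /je/, /s/ → /se/.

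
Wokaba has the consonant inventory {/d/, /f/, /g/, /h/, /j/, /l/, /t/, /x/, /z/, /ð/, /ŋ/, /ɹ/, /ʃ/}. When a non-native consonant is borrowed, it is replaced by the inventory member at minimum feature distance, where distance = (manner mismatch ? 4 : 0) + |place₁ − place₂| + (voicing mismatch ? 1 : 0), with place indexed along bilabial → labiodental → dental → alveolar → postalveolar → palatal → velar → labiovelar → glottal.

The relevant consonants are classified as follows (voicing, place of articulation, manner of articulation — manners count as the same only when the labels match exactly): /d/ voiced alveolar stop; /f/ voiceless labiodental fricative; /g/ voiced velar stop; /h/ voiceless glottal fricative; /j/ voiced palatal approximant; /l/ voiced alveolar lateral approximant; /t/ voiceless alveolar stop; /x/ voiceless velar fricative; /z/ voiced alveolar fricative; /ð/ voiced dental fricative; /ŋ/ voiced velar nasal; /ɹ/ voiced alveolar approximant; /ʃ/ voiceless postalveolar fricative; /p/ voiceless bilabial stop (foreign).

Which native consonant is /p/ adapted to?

t

/t/ is closest: same manner (stop), place distance 3 (bilabial→alveolar), same voicing; total 3. Next closest is /d/ at distance 4.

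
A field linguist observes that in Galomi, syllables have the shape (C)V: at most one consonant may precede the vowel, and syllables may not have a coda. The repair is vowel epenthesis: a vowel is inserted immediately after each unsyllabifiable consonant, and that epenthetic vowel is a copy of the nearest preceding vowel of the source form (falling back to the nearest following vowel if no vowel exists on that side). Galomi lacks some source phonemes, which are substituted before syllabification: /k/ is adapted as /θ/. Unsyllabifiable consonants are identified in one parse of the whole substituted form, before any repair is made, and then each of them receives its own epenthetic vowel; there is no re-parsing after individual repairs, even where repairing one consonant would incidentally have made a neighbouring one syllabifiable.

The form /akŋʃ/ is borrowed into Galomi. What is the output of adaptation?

Substitution: /k/ → /θ/, giving /aθŋʃ/.
The consonants /θ/, /ŋ/, /ʃ/ cannot be parsed into a legal (C)V syllable (no codas are permitted; onsets are limited to one consonant).
Epenthesis after each stranded consonant: /θ/ → /θa/, /ŋ/ → /ŋa/, /ʃ/ → /ʃa/.

aθaŋaʃa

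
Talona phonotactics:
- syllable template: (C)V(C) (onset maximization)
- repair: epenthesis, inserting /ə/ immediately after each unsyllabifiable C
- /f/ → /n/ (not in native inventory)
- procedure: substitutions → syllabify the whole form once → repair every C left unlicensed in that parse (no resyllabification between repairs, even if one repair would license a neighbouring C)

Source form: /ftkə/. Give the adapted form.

nətəkə

Substitution: /f/ → /n/, giving /ntkə/.
Under (C)V(C), the unsyllabifiable consonants are /n/, /t/ (at most one coda consonant is licensed; onsets are limited to one consonant).
Epenthesis after each stranded consonant: /n/ → /nə/, /t/ → /tə/.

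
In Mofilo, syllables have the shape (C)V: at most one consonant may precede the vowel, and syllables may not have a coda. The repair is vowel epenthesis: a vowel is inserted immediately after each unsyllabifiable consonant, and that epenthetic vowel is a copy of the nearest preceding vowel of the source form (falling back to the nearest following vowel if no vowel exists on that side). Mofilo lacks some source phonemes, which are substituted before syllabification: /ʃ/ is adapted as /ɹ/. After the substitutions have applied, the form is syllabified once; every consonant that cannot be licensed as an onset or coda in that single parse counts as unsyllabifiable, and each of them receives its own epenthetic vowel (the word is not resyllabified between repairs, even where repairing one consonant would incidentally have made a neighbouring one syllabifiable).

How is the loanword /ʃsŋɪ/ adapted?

Substitution: /ʃ/ → /ɹ/, giving /ɹsŋɪ/.
The consonants /ɹ/, /s/ cannot be parsed into a legal (C)V syllable (no codas are permitted; onsets are limited to one consonant).
Each unlicensed consonant becomes the onset of a new syllable: /ɹ/ → /ɹɪ/, /s/ → /sɪ/.

ɹɪsɪŋɪ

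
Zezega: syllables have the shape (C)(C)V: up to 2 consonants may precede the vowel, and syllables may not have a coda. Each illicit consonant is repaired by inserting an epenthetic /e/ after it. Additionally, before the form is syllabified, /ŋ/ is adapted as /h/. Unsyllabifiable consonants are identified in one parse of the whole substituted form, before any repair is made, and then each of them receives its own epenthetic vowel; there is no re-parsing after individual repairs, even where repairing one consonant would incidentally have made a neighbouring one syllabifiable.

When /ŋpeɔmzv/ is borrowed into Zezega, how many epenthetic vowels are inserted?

After substitution the input is /hpeɔmzv/.
The unsyllabifiable consonants are /m/, /z/, /v/; each receives one epenthetic vowel.

3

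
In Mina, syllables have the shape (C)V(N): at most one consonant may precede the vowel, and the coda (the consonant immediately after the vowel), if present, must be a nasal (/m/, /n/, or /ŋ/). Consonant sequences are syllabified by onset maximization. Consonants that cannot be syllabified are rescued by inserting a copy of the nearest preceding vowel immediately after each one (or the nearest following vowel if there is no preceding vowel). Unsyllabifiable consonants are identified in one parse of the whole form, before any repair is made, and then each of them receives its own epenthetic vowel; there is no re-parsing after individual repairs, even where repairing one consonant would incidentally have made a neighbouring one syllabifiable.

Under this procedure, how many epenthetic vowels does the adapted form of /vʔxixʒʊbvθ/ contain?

6

The unsyllabifiable consonants are /v/, /ʔ/, /x/, /b/, /v/, /θ/; each receives one epenthetic vowel.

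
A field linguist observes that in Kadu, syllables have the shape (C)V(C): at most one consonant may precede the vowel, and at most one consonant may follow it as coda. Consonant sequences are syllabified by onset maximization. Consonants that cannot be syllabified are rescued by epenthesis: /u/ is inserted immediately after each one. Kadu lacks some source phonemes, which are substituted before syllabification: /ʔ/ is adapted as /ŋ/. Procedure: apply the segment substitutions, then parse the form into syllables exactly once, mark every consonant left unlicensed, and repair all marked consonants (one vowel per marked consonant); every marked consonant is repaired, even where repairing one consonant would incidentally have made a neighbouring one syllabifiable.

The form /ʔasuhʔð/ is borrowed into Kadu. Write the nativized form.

Substitution: /ʔ/ → /ŋ/, giving /ŋasuhŋð/.
Under (C)V(C), the unsyllabifiable consonants are /ŋ/, /ð/ (at most one coda consonant is licensed; onsets are limited to one consonant).
Each unlicensed consonant becomes the onset of a new syllable: /ŋ/ → /ŋu/, /ð/ → /ðu/.

ŋasuhŋuðu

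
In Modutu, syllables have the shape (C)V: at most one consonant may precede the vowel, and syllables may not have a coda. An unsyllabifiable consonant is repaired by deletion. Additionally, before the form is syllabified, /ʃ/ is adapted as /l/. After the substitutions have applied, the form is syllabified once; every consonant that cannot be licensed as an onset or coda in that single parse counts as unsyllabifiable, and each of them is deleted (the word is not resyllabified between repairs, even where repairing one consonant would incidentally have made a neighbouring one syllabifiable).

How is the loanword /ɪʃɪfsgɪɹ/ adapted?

ɪlɪgɪ

Substitution: /ʃ/ → /l/, giving /ɪlɪfsgɪɹ/.
The consonants /f/, /s/, /ɹ/ cannot be parsed into a legal (C)V syllable (no codas are permitted; onsets are limited to one consonant).
Deleting the stranded consonants removes /f/, /s/, /ɹ/.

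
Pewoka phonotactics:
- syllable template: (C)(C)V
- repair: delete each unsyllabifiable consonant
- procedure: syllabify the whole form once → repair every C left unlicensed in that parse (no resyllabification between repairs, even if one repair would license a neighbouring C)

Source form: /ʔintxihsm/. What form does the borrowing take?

Under (C)(C)V, the unsyllabifiable consonants are /n/, /h/, /s/, /m/ (no codas are permitted; onsets may contain at most 2 consonants).
Each unlicensed consonant is deleted: /n/, /h/, /s/, /m/.

ʔitxi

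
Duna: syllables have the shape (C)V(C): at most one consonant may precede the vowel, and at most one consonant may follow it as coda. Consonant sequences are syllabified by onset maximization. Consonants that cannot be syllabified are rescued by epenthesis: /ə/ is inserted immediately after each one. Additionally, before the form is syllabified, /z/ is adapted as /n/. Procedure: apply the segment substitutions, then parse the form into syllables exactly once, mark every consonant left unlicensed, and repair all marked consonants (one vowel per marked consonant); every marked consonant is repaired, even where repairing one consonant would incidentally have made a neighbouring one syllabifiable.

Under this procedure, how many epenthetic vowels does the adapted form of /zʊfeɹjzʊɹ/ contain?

After substitution the input is /nʊfeɹjnʊɹ/.
The unsyllabifiable consonants are /j/; each receives one epenthetic vowel.

1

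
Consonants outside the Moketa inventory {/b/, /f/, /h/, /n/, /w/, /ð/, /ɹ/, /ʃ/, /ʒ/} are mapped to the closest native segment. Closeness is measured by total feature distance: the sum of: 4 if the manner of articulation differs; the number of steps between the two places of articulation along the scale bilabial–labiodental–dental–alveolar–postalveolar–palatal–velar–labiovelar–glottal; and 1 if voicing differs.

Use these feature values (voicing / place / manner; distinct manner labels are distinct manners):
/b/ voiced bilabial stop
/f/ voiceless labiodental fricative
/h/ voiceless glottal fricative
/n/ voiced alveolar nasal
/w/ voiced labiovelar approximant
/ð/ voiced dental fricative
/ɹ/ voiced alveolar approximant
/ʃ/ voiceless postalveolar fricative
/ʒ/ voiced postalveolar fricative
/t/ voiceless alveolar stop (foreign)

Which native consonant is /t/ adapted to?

b

/b/ is closest: same manner (stop), place distance 3 (alveolar→bilabial), voicing differs (+1); total 4. Next closest is /n/ at distance 5.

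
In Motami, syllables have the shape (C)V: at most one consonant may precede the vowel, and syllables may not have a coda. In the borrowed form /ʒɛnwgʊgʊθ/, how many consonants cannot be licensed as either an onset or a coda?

Under (C)V, the unsyllabifiable consonants are /n/, /w/, /θ/ (no codas are permitted; onsets are limited to one consonant).

3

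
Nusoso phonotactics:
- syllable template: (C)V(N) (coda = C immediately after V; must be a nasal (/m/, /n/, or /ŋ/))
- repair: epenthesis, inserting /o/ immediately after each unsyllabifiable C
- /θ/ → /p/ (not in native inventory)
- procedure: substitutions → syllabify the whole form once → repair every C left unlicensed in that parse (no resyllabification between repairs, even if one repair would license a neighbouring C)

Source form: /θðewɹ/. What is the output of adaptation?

poðewoɹo

Substitution: /θ/ → /p/, giving /pðewɹ/.
Under (C)V(N), the unsyllabifiable consonants are /p/, /w/, /ɹ/ (only a nasal (/m/, /n/, or /ŋ/) is licensed in coda position; onsets are limited to one consonant).
Epenthesis after each stranded consonant: /p/ → /po/, /w/ → /wo/, /ɹ/ → /ɹo/.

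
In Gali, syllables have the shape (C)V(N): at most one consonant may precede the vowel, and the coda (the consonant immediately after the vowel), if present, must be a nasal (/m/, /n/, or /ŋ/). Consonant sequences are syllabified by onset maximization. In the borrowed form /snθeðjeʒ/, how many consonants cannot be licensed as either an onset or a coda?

4

The consonants /s/, /n/, /ð/, /ʒ/ cannot be parsed into a legal (C)V(N) syllable (only a nasal (/m/, /n/, or /ŋ/) is licensed in coda position; onsets are limited to one consonant).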